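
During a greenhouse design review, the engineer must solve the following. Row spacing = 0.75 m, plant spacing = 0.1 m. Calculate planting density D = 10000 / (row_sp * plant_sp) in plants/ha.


D = 10000 / (row_sp * plant_sp)
  = 10000 / (0.75 * 0.1)
  = 10000 / 0.0750
  = 133333.33 plants/ha


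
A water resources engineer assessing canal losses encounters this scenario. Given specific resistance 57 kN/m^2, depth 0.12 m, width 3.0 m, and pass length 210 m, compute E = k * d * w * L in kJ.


E = k * d * w * L
  = 57 * 0.12 * 3.0 * 210
  = 4309.20 kJ


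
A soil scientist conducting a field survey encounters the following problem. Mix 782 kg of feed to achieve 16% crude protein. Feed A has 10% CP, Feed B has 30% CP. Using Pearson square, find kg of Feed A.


parts_A = CP_b - target = 30 - 16 = 14
parts_B = target - CP_a = 16 - 10 = 6
total_parts = 14 + 6 = 20
Feed A = 782 * 14 / 20 = 547.40 kg
Feed B = 782 * 6 / 20 = 234.60 kg

547.40 kg


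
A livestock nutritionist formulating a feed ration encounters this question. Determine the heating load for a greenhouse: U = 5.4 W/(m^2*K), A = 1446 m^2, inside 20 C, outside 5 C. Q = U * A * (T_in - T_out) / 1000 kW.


dT = 20 - (5) = 15 K
Q = U * A * dT
  = 5.4 * 1446 * 15
  = 117126 W = 117.13 kW


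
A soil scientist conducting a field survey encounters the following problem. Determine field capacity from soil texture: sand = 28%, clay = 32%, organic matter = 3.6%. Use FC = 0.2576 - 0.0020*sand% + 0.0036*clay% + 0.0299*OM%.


FC = 0.2576 - 0.0020*28 + 0.0036*32 + 0.0299*3.6
   = 0.2576 - 0.0560 + 0.1152 + 0.1076
   = 0.4244


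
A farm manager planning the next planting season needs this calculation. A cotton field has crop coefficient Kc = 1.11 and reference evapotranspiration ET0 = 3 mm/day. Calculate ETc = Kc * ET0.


ETc = Kc * ET0
    = 1.11 * 3
    = 3.33 mm/day


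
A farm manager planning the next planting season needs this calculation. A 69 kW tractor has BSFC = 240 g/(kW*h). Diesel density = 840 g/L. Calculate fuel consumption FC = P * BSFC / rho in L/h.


FC = P * BSFC / rho_fuel
   = 69 * 240 / 840
   = 16560 / 840
   = 19.71 L/h


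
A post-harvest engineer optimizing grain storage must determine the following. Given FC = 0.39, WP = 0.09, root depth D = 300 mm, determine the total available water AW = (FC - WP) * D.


AW = (FC - WP) * D
   = (0.39 - 0.09) * 300
   = 0.30 * 300
   = 90 mm


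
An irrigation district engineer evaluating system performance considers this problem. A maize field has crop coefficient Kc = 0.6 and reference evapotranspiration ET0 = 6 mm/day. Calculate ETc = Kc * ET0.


ETc = Kc * ET0
    = 0.6 * 6
    = 3.60 mm/day


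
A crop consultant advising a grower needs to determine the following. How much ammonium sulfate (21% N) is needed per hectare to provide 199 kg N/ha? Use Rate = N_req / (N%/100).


Rate = N_required / (N_content / 100)
     = 199 / (21 / 100)
     = 199 / 0.21
     = 947.62 kg/ha


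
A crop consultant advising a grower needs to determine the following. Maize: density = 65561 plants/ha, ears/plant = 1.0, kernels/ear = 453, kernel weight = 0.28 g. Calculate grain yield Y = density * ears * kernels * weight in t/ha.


Y = density * ears * kernels * kw
  = 65561 * 1.0 * 453 * 0.28 g/ha
  = 8315757.24 g/ha
  = 8315.76 kg/ha = 8.32 t/ha


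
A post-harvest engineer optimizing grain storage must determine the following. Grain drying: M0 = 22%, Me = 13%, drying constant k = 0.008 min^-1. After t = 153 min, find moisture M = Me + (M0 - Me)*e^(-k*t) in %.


M = Me + (M0 - Me) * e^(-k*t)
  = 13 + (22 - 13) * e^(-0.008*153)
  = 13 + 9 * e^(-1.224)
  = 13 + 9 * 0.29405
  = 13 + 2.6465
  = 15.65%


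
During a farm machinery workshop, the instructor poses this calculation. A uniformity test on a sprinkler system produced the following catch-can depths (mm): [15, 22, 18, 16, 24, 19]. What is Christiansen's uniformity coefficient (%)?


xbar = 114 / 6 = 19
sum|xi - xbar| = 16
CU = 100 * (1 - 16 / (6 * 19))
   = 100 * (1 - 0.1404)
   = 85.96%


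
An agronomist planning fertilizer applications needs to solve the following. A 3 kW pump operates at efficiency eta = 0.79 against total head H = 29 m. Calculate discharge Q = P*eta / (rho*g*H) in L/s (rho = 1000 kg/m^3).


Q = (P * 1000 * eta) / (rho * g * H)
  = (3 * 1000 * 0.79) / (1000 * 9.81 * 29)
  = 2370 / 284490
  = 0.00833 m^3/s = 8.33 L/s


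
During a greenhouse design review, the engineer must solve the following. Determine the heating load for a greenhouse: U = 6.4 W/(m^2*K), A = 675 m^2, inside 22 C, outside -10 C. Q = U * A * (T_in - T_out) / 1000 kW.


dT = 22 - (-10) = 32 K
Q = U * A * dT
  = 6.4 * 675 * 32
  = 138240 W = 138.24 kW


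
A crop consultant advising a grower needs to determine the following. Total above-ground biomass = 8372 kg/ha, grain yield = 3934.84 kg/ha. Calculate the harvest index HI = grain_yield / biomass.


HI = grain_yield / biomass
   = 3934.84 / 8372
   = 0.47


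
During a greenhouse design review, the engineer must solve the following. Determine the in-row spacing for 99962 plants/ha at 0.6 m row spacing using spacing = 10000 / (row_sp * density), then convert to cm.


spacing = 10000 / (row_sp * density)
        = 10000 / (0.6 * 99962)
        = 10000 / 59977.20
        = 0.16673 m = 16.67 cm


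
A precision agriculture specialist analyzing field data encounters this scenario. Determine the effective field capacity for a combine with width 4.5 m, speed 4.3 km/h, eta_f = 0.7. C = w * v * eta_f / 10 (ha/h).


C = w * v * eta_f / 10
  = 4.5 * 4.3 * 0.7 / 10
  = 13.55 / 10
  = 1.35 ha/h


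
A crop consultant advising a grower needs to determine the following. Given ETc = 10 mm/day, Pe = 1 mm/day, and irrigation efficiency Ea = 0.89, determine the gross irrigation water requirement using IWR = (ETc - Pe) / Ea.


IWR = (ETc - Pe) / Ea
    = (10 - 1) / 0.89
    = 9 / 0.89
    = 10.11 mm/day


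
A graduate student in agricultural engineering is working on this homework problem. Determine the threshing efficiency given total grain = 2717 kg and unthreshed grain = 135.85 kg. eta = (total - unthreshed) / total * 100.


eta = (total - unthreshed) / total * 100
    = (2717 - 135.85) / 2717 * 100
    = 2581.15 / 2717 * 100
    = 95%


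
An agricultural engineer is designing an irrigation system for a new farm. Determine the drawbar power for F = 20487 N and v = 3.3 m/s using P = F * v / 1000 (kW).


P = F * v / 1000
  = 20487 * 3.3 / 1000
  = 67607.10 / 1000
  = 67.61 kW


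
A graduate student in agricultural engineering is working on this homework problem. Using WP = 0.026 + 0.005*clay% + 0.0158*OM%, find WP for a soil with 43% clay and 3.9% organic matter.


WP = 0.026 + 0.005*43 + 0.0158*3.9
   = 0.026 + 0.2150 + 0.0616
   = 0.3026


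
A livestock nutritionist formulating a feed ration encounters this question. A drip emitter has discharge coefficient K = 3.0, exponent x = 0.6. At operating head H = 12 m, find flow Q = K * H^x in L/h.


Q = K * H^x
  = 3.0 * 12^0.6
  = 3.0 * 4.4413
  = 13.32 L/h


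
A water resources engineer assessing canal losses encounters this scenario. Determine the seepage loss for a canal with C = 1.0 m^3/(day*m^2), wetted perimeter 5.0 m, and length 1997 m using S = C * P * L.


S = C * P * L
  = 1.0 * 5.0 * 1997
  = 9985 m^3/day


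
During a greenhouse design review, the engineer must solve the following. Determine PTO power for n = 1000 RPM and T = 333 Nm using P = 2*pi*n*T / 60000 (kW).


P = 2*pi*n*T / 60000
  = 2*pi * 1000 * 333 / 60000
  = 2092300.71 / 60000
  = 34.87 kW


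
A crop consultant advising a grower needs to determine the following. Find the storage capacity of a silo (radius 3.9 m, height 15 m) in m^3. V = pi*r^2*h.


V = pi * r^2 * h
  = pi * 3.9^2 * 15
  = pi * 15.21 * 15
  = 716.75 m^3


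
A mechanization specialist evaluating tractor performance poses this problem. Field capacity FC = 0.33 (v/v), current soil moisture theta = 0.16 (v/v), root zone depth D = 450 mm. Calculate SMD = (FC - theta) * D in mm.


SMD = (FC - theta) * D
    = (0.33 - 0.16) * 450
    = 0.170 * 450
    = 76.50 mm


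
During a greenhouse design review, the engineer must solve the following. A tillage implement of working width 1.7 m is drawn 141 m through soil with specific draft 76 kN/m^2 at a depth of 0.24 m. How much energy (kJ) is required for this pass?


E = k * d * w * L
  = 76 * 0.24 * 1.7 * 141
  = 4372.13 kJ


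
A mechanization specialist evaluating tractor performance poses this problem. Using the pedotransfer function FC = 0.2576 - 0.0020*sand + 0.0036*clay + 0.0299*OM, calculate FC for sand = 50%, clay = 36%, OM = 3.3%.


FC = 0.2576 - 0.0020*50 + 0.0036*36 + 0.0299*3.3
   = 0.2576 - 0.1000 + 0.1296 + 0.0987
   = 0.3859


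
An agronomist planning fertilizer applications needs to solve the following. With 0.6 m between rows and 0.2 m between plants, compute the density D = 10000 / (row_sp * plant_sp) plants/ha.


D = 10000 / (row_sp * plant_sp)
  = 10000 / (0.6 * 0.2)
  = 10000 / 0.1200
  = 83333.33 plants/ha


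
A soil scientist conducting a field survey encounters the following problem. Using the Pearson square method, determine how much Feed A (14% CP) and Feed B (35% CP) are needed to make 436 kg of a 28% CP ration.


parts_A = CP_b - target = 35 - 28 = 7
parts_B = target - CP_a = 28 - 14 = 14
total_parts = 7 + 14 = 21
Feed A = 436 * 7 / 21 = 145.33 kg
Feed B = 436 * 14 / 21 = 290.67 kg

145.33 kg


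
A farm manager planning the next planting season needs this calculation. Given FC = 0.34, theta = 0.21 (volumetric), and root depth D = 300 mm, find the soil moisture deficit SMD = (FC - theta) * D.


SMD = (FC - theta) * D
    = (0.34 - 0.21) * 300
    = 0.130 * 300
    = 39 mm


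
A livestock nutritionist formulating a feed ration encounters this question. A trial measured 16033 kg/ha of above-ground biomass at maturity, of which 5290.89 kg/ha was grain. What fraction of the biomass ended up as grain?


HI = grain_yield / biomass
   = 5290.89 / 16033
   = 0.33


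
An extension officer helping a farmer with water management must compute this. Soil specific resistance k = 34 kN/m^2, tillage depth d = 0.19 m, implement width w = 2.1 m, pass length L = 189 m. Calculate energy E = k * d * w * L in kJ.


E = k * d * w * L
  = 34 * 0.19 * 2.1 * 189
  = 2563.97 kJ


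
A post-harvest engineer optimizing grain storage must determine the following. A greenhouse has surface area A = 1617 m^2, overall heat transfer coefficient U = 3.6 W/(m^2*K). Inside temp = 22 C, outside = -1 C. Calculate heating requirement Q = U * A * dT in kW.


dT = 22 - (-1) = 23 K
Q = U * A * dT
  = 3.6 * 1617 * 23
  = 133887.60 W = 133.89 kW


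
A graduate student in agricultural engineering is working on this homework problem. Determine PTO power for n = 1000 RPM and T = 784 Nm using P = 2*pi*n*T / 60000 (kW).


P = 2*pi*n*T / 60000
  = 2*pi * 1000 * 784 / 60000
  = 4926017.28 / 60000
  = 82.10 kW


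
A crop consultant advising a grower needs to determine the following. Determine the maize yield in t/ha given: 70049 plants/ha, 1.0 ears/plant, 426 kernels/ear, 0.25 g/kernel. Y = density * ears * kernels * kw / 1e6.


Y = density * ears * kernels * kw
  = 70049 * 1.0 * 426 * 0.25 g/ha
  = 7460218.50 g/ha
  = 7460.22 kg/ha = 7.46 t/ha


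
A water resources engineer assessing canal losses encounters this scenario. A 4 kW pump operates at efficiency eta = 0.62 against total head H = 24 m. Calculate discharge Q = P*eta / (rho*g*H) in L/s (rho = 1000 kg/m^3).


Q = (P * 1000 * eta) / (rho * g * H)
  = (4 * 1000 * 0.62) / (1000 * 9.81 * 24)
  = 2480 / 235440
  = 0.01053 m^3/s = 10.53 L/s


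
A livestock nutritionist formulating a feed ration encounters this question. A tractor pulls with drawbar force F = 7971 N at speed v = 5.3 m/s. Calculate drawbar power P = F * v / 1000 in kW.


P = F * v / 1000
  = 7971 * 5.3 / 1000
  = 42246.30 / 1000
  = 42.25 kW


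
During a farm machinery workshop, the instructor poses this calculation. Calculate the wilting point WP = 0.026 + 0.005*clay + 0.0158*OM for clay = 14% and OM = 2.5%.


WP = 0.026 + 0.005*14 + 0.0158*2.5
   = 0.026 + 0.0700 + 0.0395
   = 0.1355


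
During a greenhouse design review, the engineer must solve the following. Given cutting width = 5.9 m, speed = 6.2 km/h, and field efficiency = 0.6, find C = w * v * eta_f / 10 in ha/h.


C = w * v * eta_f / 10
  = 5.9 * 6.2 * 0.6 / 10
  = 21.95 / 10
  = 2.19 ha/h


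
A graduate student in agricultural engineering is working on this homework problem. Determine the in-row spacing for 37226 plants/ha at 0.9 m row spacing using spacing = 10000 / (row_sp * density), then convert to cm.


spacing = 10000 / (row_sp * density)
        = 10000 / (0.9 * 37226)
        = 10000 / 33503.40
        = 0.29848 m = 29.85 cm


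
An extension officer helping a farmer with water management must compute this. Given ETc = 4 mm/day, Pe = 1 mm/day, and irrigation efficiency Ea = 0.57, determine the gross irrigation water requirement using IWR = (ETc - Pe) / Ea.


IWR = (ETc - Pe) / Ea
    = (4 - 1) / 0.57
    = 3 / 0.57
    = 5.26 mm/day


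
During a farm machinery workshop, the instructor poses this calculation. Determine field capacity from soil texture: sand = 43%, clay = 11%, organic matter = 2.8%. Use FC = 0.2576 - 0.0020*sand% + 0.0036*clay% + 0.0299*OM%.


FC = 0.2576 - 0.0020*43 + 0.0036*11 + 0.0299*2.8
   = 0.2576 - 0.0860 + 0.0396 + 0.0837
   = 0.2949


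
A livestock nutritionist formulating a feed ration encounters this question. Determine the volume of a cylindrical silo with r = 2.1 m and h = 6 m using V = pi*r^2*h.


V = pi * r^2 * h
  = pi * 2.1^2 * 6
  = pi * 4.41 * 6
  = 83.13 m^3


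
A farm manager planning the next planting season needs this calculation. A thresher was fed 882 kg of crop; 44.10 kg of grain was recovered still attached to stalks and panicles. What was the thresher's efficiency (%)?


eta = (total - unthreshed) / total * 100
    = (882 - 44.10) / 882 * 100
    = 837.90 / 882 * 100
    = 95%


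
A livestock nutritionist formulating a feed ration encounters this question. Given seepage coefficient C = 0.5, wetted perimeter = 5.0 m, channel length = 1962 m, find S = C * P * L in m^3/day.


S = C * P * L
  = 0.5 * 5.0 * 1962
  = 4905 m^3/day


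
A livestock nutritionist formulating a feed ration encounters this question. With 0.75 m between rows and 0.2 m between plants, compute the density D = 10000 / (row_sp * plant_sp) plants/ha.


D = 10000 / (row_sp * plant_sp)
  = 10000 / (0.75 * 0.2)
  = 10000 / 0.1500
  = 66666.67 plants/ha


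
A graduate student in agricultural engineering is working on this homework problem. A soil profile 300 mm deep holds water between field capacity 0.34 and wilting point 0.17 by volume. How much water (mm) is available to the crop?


AW = (FC - WP) * D
   = (0.34 - 0.17) * 300
   = 0.17 * 300
   = 51 mm


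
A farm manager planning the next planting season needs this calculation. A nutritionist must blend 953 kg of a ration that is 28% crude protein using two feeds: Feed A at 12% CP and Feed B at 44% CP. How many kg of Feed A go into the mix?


parts_A = CP_b - target = 44 - 28 = 16
parts_B = target - CP_a = 28 - 12 = 16
total_parts = 16 + 16 = 32
Feed A = 953 * 16 / 32 = 476.50 kg
Feed B = 953 * 16 / 32 = 476.50 kg


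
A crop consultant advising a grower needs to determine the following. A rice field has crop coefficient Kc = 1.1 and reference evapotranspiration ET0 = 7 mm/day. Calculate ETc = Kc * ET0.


ETc = Kc * ET0
    = 1.1 * 7
    = 7.70 mm/day


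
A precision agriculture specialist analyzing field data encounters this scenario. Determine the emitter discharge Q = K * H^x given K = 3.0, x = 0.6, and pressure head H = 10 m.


Q = K * H^x
  = 3.0 * 10^0.6
  = 3.0 * 3.9811
  = 11.94 L/h


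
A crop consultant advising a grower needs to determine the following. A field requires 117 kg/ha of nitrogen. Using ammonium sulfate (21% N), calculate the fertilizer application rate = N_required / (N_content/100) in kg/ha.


Rate = N_required / (N_content / 100)
     = 117 / (21 / 100)
     = 117 / 0.21
     = 557.14 kg/ha


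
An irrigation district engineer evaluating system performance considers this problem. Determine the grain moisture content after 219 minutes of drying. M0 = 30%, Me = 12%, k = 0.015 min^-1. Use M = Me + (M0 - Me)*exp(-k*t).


M = Me + (M0 - Me) * e^(-k*t)
  = 12 + (30 - 12) * e^(-0.015*219)
  = 12 + 18 * e^(-3.285)
  = 12 + 18 * 0.03744
  = 12 + 0.6739
  = 12.67%


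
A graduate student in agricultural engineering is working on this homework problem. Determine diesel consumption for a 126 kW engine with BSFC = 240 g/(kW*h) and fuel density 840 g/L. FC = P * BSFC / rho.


FC = P * BSFC / rho_fuel
   = 126 * 240 / 840
   = 30240 / 840
   = 36 L/h


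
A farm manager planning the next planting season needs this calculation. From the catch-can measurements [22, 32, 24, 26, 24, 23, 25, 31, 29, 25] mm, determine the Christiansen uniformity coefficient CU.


xbar = 261 / 10 = 26.100
sum|xi - xbar| = 27.400
CU = 100 * (1 - 27.400 / (10 * 26.100))
   = 100 * (1 - 0.1050)
   = 89.50%


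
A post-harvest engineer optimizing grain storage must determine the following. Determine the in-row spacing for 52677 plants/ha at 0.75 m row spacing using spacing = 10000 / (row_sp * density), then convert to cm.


spacing = 10000 / (row_sp * density)
        = 10000 / (0.75 * 52677)
        = 10000 / 39507.75
        = 0.25311 m = 25.31 cm


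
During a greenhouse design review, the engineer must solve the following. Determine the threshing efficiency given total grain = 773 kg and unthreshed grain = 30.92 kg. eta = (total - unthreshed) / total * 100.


eta = (total - unthreshed) / total * 100
    = (773 - 30.92) / 773 * 100
    = 742.08 / 773 * 100
    = 96%


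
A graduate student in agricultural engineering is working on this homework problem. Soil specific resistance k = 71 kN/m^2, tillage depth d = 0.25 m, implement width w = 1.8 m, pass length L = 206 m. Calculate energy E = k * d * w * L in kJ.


E = k * d * w * L
  = 71 * 0.25 * 1.8 * 206
  = 6581.70 kJ


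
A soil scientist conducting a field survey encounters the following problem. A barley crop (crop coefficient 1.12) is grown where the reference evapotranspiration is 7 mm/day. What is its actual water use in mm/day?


ETc = Kc * ET0
    = 1.12 * 7
    = 7.84 mm/day


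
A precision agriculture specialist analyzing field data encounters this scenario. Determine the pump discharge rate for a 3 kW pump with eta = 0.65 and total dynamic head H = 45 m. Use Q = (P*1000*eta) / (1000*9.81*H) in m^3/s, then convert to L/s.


Q = (P * 1000 * eta) / (rho * g * H)
  = (3 * 1000 * 0.65) / (1000 * 9.81 * 45)
  = 1950 / 441450
  = 0.00442 m^3/s = 4.42 L/s


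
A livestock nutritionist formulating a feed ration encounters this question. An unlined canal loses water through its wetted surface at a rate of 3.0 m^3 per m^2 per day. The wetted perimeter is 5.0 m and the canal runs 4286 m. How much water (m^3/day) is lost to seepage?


S = C * P * L
  = 3.0 * 5.0 * 4286
  = 64290 m^3/day


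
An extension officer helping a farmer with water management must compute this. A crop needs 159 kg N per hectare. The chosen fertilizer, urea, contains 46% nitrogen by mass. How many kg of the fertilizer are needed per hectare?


Rate = N_required / (N_content / 100)
     = 159 / (46 / 100)
     = 159 / 0.46
     = 345.65 kg/ha


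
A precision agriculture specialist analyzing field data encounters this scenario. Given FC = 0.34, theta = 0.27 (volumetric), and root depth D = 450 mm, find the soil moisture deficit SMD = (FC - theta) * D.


SMD = (FC - theta) * D
    = (0.34 - 0.27) * 450
    = 0.070 * 450
    = 31.50 mm


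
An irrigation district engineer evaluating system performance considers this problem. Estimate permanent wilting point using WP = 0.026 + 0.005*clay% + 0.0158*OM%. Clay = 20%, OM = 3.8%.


WP = 0.026 + 0.005*20 + 0.0158*3.8
   = 0.026 + 0.1000 + 0.0600
   = 0.1860


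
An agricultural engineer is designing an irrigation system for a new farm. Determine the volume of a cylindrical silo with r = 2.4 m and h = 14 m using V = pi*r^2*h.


V = pi * r^2 * h
  = pi * 2.4^2 * 14
  = pi * 5.76 * 14
  = 253.34 m^3


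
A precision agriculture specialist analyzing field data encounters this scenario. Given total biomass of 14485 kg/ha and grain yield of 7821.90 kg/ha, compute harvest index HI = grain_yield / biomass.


HI = grain_yield / biomass
   = 7821.90 / 14485
   = 0.54


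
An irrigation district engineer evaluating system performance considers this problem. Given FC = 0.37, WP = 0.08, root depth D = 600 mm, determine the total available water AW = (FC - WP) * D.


AW = (FC - WP) * D
   = (0.37 - 0.08) * 600
   = 0.29 * 600
   = 174 mm


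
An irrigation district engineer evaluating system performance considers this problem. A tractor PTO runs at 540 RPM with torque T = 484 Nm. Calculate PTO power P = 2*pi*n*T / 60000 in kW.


P = 2*pi*n*T / 60000
  = 2*pi * 540 * 484 / 60000
  = 1642173.31 / 60000
  = 27.37 kW


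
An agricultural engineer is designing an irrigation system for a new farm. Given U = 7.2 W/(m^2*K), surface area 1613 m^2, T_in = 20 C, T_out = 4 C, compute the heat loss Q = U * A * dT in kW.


dT = 20 - (4) = 16 K
Q = U * A * dT
  = 7.2 * 1613 * 16
  = 185817.60 W = 185.82 kW


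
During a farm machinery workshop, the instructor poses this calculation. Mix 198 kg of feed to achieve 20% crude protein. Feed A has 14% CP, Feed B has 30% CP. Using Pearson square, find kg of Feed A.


parts_A = CP_b - target = 30 - 20 = 10
parts_B = target - CP_a = 20 - 14 = 6
total_parts = 10 + 6 = 16
Feed A = 198 * 10 / 16 = 123.75 kg
Feed B = 198 * 6 / 16 = 74.25 kg

123.75 kg


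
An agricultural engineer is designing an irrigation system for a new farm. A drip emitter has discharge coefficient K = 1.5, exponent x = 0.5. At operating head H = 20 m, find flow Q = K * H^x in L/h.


Q = K * H^x
  = 1.5 * 20^0.5
  = 1.5 * 4.4721
  = 6.71 L/h


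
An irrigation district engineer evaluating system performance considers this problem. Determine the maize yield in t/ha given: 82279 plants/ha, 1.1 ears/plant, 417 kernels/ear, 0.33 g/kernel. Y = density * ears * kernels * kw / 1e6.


Y = density * ears * kernels * kw
  = 82279 * 1.1 * 417 * 0.33 g/ha
  = 12454654.51 g/ha
  = 12454.65 kg/ha = 12.45 t/ha


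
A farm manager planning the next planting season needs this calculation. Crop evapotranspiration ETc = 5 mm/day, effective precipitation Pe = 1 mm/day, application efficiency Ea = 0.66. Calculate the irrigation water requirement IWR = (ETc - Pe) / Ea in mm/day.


IWR = (ETc - Pe) / Ea
    = (5 - 1) / 0.66
    = 4 / 0.66
    = 6.06 mm/day


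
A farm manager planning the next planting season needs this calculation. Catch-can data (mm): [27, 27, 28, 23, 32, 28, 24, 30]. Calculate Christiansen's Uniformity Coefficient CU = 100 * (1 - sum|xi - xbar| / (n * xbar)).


xbar = 219 / 8 = 27.375
sum|xi - xbar| = 17
CU = 100 * (1 - 17 / (8 * 27.375))
   = 100 * (1 - 0.0776)
   = 92.24%


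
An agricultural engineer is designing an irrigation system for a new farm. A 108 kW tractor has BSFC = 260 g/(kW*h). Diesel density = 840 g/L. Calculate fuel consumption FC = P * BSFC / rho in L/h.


FC = P * BSFC / rho_fuel
   = 108 * 260 / 840
   = 28080 / 840
   = 33.43 L/h


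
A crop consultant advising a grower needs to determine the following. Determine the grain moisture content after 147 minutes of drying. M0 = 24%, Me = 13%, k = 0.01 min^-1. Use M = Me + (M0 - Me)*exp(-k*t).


M = Me + (M0 - Me) * e^(-k*t)
  = 13 + (24 - 13) * e^(-0.01*147)
  = 13 + 11 * e^(-1.470)
  = 13 + 11 * 0.22993
  = 13 + 2.5292
  = 15.53%


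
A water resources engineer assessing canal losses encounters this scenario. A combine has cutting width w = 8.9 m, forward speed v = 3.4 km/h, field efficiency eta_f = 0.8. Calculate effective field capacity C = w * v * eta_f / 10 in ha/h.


C = w * v * eta_f / 10
  = 8.9 * 3.4 * 0.8 / 10
  = 24.21 / 10
  = 2.42 ha/h


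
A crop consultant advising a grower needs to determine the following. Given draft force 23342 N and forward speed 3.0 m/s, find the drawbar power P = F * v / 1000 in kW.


P = F * v / 1000
  = 23342 * 3.0 / 1000
  = 70026 / 1000
  = 70.03 kW


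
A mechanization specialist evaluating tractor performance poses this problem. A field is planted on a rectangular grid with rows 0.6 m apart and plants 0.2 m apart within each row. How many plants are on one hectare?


D = 10000 / (row_sp * plant_sp)
  = 10000 / (0.6 * 0.2)
  = 10000 / 0.1200
  = 83333.33 plants/ha


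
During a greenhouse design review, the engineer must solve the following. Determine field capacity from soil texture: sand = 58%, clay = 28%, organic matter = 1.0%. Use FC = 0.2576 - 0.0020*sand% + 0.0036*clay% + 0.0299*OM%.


FC = 0.2576 - 0.0020*58 + 0.0036*28 + 0.0299*1.0
   = 0.2576 - 0.1160 + 0.1008 + 0.0299
   = 0.2723


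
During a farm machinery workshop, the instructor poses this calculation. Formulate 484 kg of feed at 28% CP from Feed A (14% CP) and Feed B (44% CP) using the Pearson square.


parts_A = CP_b - target = 44 - 28 = 16
parts_B = target - CP_a = 28 - 14 = 14
total_parts = 16 + 14 = 30
Feed A = 484 * 16 / 30 = 258.13 kg
Feed B = 484 * 14 / 30 = 225.87 kg

258.13 kg


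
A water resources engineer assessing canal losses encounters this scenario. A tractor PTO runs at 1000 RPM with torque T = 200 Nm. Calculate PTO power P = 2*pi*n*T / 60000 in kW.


P = 2*pi*n*T / 60000
  = 2*pi * 1000 * 200 / 60000
  = 1256637.06 / 60000
  = 20.94 kW


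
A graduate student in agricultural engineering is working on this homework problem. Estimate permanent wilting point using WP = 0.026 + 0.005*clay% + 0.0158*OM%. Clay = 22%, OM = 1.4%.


WP = 0.026 + 0.005*22 + 0.0158*1.4
   = 0.026 + 0.1100 + 0.0221
   = 0.1581


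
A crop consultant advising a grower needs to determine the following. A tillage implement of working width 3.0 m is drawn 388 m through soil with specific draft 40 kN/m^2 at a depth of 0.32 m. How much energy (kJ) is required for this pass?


E = k * d * w * L
  = 40 * 0.32 * 3.0 * 388
  = 14899.20 kJ


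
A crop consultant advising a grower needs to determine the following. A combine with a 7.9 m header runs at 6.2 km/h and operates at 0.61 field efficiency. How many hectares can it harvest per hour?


C = w * v * eta_f / 10
  = 7.9 * 6.2 * 0.61 / 10
  = 29.88 / 10
  = 2.99 ha/h


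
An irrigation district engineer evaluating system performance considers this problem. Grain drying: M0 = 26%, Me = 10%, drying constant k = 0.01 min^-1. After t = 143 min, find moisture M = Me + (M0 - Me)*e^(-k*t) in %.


M = Me + (M0 - Me) * e^(-k*t)
  = 10 + (26 - 10) * e^(-0.01*143)
  = 10 + 16 * e^(-1.430)
  = 10 + 16 * 0.23931
  = 10 + 3.8289
  = 13.83%


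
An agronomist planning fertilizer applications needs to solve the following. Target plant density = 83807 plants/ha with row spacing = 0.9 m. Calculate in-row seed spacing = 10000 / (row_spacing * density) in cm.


spacing = 10000 / (row_sp * density)
        = 10000 / (0.9 * 83807)
        = 10000 / 75426.30
        = 0.13258 m = 13.26 cm


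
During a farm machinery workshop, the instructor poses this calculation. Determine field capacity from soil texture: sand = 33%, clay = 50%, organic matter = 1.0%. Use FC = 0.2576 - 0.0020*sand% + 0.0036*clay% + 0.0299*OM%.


FC = 0.2576 - 0.0020*33 + 0.0036*50 + 0.0299*1.0
   = 0.2576 - 0.0660 + 0.1800 + 0.0299
   = 0.4015


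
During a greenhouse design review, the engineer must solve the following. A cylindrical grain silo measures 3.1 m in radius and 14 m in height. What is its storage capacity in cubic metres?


V = pi * r^2 * h
  = pi * 3.1^2 * 14
  = pi * 9.61 * 14
  = 422.67 m^3


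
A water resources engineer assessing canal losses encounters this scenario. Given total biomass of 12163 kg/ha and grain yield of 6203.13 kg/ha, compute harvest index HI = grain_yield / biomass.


HI = grain_yield / biomass
   = 6203.13 / 12163
   = 0.51


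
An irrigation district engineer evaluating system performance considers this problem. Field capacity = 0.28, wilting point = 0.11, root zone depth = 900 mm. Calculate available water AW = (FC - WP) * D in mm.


AW = (FC - WP) * D
   = (0.28 - 0.11) * 900
   = 0.17 * 900
   = 153 mm


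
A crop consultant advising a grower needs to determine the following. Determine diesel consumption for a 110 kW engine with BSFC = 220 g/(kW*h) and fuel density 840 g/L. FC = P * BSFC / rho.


FC = P * BSFC / rho_fuel
   = 110 * 220 / 840
   = 24200 / 840
   = 28.81 L/h


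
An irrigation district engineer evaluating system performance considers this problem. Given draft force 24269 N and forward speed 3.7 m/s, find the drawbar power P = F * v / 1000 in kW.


P = F * v / 1000
  = 24269 * 3.7 / 1000
  = 89795.30 / 1000
  = 89.80 kW


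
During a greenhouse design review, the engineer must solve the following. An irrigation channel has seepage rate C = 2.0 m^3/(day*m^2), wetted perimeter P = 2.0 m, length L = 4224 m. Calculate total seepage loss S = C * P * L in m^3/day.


S = C * P * L
  = 2.0 * 2.0 * 4224
  = 16896 m^3/day


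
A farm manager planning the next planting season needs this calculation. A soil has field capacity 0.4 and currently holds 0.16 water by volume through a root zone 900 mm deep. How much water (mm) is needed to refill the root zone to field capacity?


SMD = (FC - theta) * D
    = (0.4 - 0.16) * 900
    = 0.240 * 900
    = 216 mm


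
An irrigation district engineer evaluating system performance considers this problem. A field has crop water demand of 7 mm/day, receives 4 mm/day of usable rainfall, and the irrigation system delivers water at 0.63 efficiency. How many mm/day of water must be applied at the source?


IWR = (ETc - Pe) / Ea
    = (7 - 4) / 0.63
    = 3 / 0.63
    = 4.76 mm/day


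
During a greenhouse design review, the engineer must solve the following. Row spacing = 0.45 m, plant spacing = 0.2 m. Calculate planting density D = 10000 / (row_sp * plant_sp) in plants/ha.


D = 10000 / (row_sp * plant_sp)
  = 10000 / (0.45 * 0.2)
  = 10000 / 0.0900
  = 111111.11 plants/ha


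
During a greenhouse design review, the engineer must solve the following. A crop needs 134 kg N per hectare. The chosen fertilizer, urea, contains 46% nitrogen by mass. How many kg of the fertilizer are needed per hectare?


Rate = N_required / (N_content / 100)
     = 134 / (46 / 100)
     = 134 / 0.46
     = 291.30 kg/ha


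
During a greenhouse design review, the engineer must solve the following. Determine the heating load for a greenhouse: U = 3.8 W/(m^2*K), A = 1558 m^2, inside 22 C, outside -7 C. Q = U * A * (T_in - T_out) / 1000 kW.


dT = 22 - (-7) = 29 K
Q = U * A * dT
  = 3.8 * 1558 * 29
  = 171691.60 W = 171.69 kW


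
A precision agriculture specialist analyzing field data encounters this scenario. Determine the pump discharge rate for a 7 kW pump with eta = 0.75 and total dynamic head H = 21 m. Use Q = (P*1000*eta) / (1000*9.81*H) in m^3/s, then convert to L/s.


Q = (P * 1000 * eta) / (rho * g * H)
  = (7 * 1000 * 0.75) / (1000 * 9.81 * 21)
  = 5250 / 206010
  = 0.02548 m^3/s = 25.48 L/s


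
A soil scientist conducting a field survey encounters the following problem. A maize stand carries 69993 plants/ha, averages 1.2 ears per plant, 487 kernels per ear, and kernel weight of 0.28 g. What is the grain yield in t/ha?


Y = density * ears * kernels * kw
  = 69993 * 1.2 * 487 * 0.28 g/ha
  = 11453094.58 g/ha
  = 11453.09 kg/ha = 11.45 t/ha


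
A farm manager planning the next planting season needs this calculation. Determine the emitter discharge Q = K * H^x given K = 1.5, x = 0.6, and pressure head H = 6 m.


Q = K * H^x
  = 1.5 * 6^0.6
  = 1.5 * 2.9302
  = 4.40 L/h


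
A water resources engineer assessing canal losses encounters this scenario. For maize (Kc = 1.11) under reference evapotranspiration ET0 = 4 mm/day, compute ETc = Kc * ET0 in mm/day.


ETc = Kc * ET0
    = 1.11 * 4
    = 4.44 mm/day


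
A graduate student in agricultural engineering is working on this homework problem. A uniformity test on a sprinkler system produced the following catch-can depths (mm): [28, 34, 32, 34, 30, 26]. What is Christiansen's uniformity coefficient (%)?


xbar = 184 / 6 = 30.667
sum|xi - xbar| = 16
CU = 100 * (1 - 16 / (6 * 30.667))
   = 100 * (1 - 0.0870)
   = 91.30%


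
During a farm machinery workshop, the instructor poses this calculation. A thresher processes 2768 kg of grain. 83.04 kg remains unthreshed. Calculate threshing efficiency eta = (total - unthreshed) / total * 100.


eta = (total - unthreshed) / total * 100
    = (2768 - 83.04) / 2768 * 100
    = 2684.96 / 2768 * 100
    = 97%


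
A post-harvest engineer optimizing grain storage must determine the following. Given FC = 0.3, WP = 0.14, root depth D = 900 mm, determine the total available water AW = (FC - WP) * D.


AW = (FC - WP) * D
   = (0.3 - 0.14) * 900
   = 0.16 * 900
   = 144 mm


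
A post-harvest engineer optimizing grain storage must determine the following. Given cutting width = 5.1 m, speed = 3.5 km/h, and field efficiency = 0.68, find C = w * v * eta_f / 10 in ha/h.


C = w * v * eta_f / 10
  = 5.1 * 3.5 * 0.68 / 10
  = 12.14 / 10
  = 1.21 ha/h


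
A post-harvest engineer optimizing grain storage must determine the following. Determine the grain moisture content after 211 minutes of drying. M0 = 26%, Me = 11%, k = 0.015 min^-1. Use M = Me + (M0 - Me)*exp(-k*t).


M = Me + (M0 - Me) * e^(-k*t)
  = 11 + (26 - 11) * e^(-0.015*211)
  = 11 + 15 * e^(-3.165)
  = 11 + 15 * 0.04221
  = 11 + 0.6332
  = 11.63%


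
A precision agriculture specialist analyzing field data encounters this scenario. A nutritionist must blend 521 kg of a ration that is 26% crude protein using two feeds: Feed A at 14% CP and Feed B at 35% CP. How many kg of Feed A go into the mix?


parts_A = CP_b - target = 35 - 26 = 9
parts_B = target - CP_a = 26 - 14 = 12
total_parts = 9 + 12 = 21
Feed A = 521 * 9 / 21 = 223.29 kg
Feed B = 521 * 12 / 21 = 297.71 kg

223.29 kg


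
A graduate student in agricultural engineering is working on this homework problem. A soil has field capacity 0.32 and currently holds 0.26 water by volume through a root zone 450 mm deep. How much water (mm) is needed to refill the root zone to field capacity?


SMD = (FC - theta) * D
    = (0.32 - 0.26) * 450
    = 0.060 * 450
    = 27 mm


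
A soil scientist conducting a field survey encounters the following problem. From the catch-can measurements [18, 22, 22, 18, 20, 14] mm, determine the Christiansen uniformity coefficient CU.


xbar = 114 / 6 = 19
sum|xi - xbar| = 14
CU = 100 * (1 - 14 / (6 * 19))
   = 100 * (1 - 0.1228)
   = 87.72%


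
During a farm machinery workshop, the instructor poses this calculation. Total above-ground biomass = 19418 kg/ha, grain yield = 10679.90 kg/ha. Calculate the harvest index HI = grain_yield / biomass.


HI = grain_yield / biomass
   = 10679.90 / 19418
   = 0.55


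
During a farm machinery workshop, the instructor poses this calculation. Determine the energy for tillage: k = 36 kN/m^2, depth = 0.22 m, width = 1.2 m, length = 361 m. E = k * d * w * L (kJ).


E = k * d * w * L
  = 36 * 0.22 * 1.2 * 361
  = 3430.94 kJ


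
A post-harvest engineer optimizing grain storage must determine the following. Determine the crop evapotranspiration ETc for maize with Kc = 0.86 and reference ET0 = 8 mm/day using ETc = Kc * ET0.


ETc = Kc * ET0
    = 0.86 * 8
    = 6.88 mm/day


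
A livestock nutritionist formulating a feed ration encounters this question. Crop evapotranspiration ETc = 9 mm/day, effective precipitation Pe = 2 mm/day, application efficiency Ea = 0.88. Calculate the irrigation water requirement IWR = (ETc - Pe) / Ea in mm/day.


IWR = (ETc - Pe) / Ea
    = (9 - 2) / 0.88
    = 7 / 0.88
    = 7.95 mm/day


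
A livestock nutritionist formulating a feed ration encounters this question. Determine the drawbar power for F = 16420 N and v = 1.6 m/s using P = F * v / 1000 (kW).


P = F * v / 1000
  = 16420 * 1.6 / 1000
  = 26272 / 1000
  = 26.27 kW


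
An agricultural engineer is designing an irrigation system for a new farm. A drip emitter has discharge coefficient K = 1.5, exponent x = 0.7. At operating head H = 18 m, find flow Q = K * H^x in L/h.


Q = K * H^x
  = 1.5 * 18^0.7
  = 1.5 * 7.5629
  = 11.34 L/h


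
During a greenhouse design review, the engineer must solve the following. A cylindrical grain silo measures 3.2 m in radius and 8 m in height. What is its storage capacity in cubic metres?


V = pi * r^2 * h
  = pi * 3.2^2 * 8
  = pi * 10.24 * 8
  = 257.36 m^3


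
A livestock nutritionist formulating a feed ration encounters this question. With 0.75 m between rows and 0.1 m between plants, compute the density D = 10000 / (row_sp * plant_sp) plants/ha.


D = 10000 / (row_sp * plant_sp)
  = 10000 / (0.75 * 0.1)
  = 10000 / 0.0750
  = 133333.33 plants/ha


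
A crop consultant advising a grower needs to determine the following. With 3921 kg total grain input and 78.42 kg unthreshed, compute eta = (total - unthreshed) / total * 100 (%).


eta = (total - unthreshed) / total * 100
    = (3921 - 78.42) / 3921 * 100
    = 3842.58 / 3921 * 100
    = 98%


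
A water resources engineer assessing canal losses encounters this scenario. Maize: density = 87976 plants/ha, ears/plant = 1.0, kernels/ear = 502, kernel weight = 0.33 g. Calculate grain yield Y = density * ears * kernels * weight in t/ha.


Y = density * ears * kernels * kw
  = 87976 * 1.0 * 502 * 0.33 g/ha
  = 14574104.16 g/ha
  = 14574.10 kg/ha = 14.57 t/ha


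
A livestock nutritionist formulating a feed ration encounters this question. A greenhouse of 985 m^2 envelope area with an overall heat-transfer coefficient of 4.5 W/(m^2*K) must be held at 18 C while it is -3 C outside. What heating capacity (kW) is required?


dT = 18 - (-3) = 21 K
Q = U * A * dT
  = 4.5 * 985 * 21
  = 93082.50 W = 93.08 kW


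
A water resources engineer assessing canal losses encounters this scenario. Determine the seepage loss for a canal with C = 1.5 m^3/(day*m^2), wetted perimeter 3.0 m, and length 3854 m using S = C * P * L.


S = C * P * L
  = 1.5 * 3.0 * 3854
  = 17343 m^3/day


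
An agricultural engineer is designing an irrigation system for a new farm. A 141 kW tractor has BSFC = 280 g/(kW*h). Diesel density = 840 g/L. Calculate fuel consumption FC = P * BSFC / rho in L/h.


FC = P * BSFC / rho_fuel
   = 141 * 280 / 840
   = 39480 / 840
   = 47 L/h


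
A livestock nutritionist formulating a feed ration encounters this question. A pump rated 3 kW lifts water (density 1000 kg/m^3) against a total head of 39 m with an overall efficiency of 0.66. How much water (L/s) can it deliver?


Q = (P * 1000 * eta) / (rho * g * H)
  = (3 * 1000 * 0.66) / (1000 * 9.81 * 39)
  = 1980 / 382590
  = 0.00518 m^3/s = 5.18 L/s


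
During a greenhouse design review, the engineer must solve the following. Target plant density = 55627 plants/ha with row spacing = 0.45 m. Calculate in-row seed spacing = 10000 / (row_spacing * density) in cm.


spacing = 10000 / (row_sp * density)
        = 10000 / (0.45 * 55627)
        = 10000 / 25032.15
        = 0.39949 m = 39.95 cm


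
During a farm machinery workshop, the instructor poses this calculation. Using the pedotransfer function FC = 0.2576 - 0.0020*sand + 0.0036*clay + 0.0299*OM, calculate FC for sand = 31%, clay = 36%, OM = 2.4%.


FC = 0.2576 - 0.0020*31 + 0.0036*36 + 0.0299*2.4
   = 0.2576 - 0.0620 + 0.1296 + 0.0718
   = 0.3970
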